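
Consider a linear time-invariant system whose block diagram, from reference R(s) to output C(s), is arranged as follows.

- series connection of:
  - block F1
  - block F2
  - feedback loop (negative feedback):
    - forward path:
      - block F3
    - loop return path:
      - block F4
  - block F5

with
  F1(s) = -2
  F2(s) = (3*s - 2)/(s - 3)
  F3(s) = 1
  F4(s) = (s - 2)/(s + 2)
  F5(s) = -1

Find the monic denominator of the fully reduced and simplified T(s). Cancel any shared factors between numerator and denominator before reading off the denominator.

Reducing step by step:

(1) collapse the loop (F3 forward, F4 return) = (s + 2)/(2*s)
(2) series reduction of F1, F2, [F3/(1+F3*F4)], F5 = (3*s^2 + 4*s - 4)/(s^2 - 3*s)
No further cancellation is possible in the step-2 result, so that is T(s). Its denominator is already monic.

Answer: s^2 - 3*s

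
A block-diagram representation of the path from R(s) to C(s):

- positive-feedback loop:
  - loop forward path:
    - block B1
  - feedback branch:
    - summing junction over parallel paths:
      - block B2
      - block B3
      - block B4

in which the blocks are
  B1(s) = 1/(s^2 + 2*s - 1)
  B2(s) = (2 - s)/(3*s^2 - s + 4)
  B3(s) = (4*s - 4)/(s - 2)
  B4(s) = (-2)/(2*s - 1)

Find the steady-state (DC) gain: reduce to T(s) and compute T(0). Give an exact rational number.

Step 1. combine B2, B3, B4 in parallel gives (24*s^4 - 52*s^3 + 79*s^2 - 76*s + 36)/(6*s^4 - 17*s^3 + 19*s^2 - 22*s + 8)
Step 2. feedback reduction of B1, (B2+B3+B4) gives (6*s^4 - 17*s^3 + 19*s^2 - 22*s + 8)/(6*s^6 - 5*s^5 - 45*s^4 + 85*s^3 - 134*s^2 + 114*s - 44)
Evaluating the step-2 result (the overall T(s)) at s = 0 gives T(0) = 8/(-44) = -2/11.

Answer: -2/11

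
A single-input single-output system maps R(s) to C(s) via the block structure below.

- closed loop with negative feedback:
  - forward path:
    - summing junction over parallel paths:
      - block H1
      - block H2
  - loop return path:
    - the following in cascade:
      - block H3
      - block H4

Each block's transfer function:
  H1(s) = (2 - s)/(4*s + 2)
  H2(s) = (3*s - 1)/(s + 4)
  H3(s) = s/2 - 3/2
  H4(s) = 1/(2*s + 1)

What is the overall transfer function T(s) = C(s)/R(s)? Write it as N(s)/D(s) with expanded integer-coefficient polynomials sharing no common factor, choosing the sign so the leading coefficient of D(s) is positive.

Step 1. reduce the parallel group H1, H2: (11*s^2 + 6)/(4*s^2 + 18*s + 8)
Step 2. series reduction of H3, H4: (s - 3)/(4*s + 2)
Step 3. collapse the loop ((H1+H2) forward, (H3*H4) return), giving the overall T(s)

Answer: (44*s^3 + 22*s^2 + 24*s + 12)/(27*s^3 + 47*s^2 + 74*s - 2)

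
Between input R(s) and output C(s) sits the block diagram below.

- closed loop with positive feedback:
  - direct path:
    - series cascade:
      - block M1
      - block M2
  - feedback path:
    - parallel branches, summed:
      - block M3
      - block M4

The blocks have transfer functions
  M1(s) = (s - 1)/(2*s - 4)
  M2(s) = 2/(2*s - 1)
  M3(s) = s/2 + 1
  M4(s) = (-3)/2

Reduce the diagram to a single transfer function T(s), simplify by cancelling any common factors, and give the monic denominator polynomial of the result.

1. reduce the series chain M1, M2 = (s - 1)/(2*s^2 - 5*s + 2)
2. reduce the parallel group M3, M4 = s/2 - 1/2
3. reduce the feedback loop with forward (M1*M2) and return (M3+M4) = (2*s - 2)/(3*s^2 - 8*s + 3)
T(s) is the step-3 result (common factors already cancelled). Leading coefficient of the denominator: 3. Divide through by 3 for the monic polynomial.

Answer: s^2 - 8*s/3 + 1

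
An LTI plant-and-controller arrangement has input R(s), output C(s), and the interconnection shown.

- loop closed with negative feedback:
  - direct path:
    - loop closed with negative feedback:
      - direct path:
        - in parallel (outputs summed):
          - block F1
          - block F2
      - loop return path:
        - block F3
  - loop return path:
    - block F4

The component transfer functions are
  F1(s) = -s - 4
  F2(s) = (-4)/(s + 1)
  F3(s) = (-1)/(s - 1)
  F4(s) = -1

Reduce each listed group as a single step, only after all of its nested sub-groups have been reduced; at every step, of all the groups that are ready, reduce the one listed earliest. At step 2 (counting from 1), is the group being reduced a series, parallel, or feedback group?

The answer is feedback.

Reasoning:
(1) combine F1, F2 in parallel
(2) feedback reduction of (F1+F2), F3
(3) close the feedback loop around [(F1+F2)/(1+(F1+F2)*F3)], F4
Step 2: feedback.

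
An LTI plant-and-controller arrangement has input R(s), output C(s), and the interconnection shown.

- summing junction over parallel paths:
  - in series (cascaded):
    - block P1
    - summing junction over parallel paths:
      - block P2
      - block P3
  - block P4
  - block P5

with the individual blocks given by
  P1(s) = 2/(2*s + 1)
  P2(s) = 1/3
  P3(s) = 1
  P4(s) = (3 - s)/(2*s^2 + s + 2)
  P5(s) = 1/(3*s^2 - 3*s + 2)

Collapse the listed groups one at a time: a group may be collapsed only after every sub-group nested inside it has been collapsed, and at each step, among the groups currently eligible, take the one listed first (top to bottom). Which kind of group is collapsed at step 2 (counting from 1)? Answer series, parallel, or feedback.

Step 1. parallel reduction of P2, P3
Step 2. combine P1, (P2+P3) in series
Step 3. sum the parallel branches (P1*(P2+P3)), P4, P5
The group at step 2 is a series group.

Therefore the answer is series.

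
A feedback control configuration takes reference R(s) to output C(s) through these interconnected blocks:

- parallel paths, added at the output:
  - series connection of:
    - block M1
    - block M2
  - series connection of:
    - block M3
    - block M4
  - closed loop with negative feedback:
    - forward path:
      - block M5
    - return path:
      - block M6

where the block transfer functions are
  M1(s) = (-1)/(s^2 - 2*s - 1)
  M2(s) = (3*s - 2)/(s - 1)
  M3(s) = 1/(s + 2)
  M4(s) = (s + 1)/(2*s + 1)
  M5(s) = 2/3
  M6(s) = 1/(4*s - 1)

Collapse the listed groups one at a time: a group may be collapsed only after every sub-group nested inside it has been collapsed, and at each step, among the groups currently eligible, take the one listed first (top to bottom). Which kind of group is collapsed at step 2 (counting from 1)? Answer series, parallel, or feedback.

Answer: series

Working:
1. reduce the series chain M1, M2
2. multiply M3, M4 (series)
3. collapse the loop (M5 forward, M6 return)
4. combine (M1*M2), (M3*M4), [M5/(1+M5*M6)] in parallel
So the answer for step 2 is series.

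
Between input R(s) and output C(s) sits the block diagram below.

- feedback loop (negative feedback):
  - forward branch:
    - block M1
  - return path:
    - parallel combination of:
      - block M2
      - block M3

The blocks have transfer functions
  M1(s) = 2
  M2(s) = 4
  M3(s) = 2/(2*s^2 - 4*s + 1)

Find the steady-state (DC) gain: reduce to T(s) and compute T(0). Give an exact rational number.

[1] parallel reduction of M2, M3; result (8*s^2 - 16*s + 6)/(2*s^2 - 4*s + 1)
[2] feedback reduction of M1, (M2+M3); result (4*s^2 - 8*s + 2)/(18*s^2 - 36*s + 13)
Evaluating the step-2 result (the overall T(s)) at s = 0 gives T(0) = 2/13.

Final answer: 2/13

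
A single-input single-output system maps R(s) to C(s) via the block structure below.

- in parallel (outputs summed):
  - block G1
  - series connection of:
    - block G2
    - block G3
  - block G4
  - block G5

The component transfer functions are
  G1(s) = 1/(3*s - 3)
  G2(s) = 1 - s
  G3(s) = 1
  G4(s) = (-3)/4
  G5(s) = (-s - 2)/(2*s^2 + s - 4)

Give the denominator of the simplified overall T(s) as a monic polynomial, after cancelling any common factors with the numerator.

First reduce the diagram to T(s).

Step 1: reduce the series chain G2, G3 -> 1 - s
Step 2: parallel reduction of G1, (G2*G3), G4, G5 -> (-24*s^4 + 18*s^3 + 53*s^2 - 71*s + 20)/(24*s^3 - 12*s^2 - 60*s + 48)
No further cancellation is possible in the step-2 result, so that is T(s). Its denominator becomes monic after dividing by the leading coefficient 24.

Answer: s^3 - s^2/2 - 5*s/2 + 2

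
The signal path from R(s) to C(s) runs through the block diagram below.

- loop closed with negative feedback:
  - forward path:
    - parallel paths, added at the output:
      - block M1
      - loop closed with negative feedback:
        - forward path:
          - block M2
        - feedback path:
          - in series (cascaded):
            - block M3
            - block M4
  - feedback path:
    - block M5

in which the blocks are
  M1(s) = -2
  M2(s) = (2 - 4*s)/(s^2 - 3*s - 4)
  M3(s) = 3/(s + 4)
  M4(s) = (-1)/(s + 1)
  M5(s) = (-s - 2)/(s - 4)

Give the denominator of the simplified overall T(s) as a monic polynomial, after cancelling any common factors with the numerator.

Answer: s^5 + 10*s^4/3 - 19*s^3/3 - 6*s^2 - 62*s/3 - 16/3

Working:
Step 1. cascade M3, M4: (-3)/(s^2 + 5*s + 4)
Step 2. feedback reduction of M2, (M3*M4): (-4*s^3 - 18*s^2 - 6*s + 8)/(s^4 + 2*s^3 - 15*s^2 - 20*s - 22)
Step 3. add M1, [M2/(1+M2*(M3*M4))] (parallel): (-2*s^4 - 8*s^3 + 12*s^2 + 34*s + 52)/(s^4 + 2*s^3 - 15*s^2 - 20*s - 22)
Step 4. apply the feedback formula to (M1+[M2/(1+M2*(M3*M4))]), M5: (-2*s^5 + 44*s^3 - 14*s^2 - 84*s - 208)/(3*s^5 + 10*s^4 - 19*s^3 - 18*s^2 - 62*s - 16)
No further cancellation is possible in the step-4 result, so that is T(s). Its denominator becomes monic after dividing by the leading coefficient 3.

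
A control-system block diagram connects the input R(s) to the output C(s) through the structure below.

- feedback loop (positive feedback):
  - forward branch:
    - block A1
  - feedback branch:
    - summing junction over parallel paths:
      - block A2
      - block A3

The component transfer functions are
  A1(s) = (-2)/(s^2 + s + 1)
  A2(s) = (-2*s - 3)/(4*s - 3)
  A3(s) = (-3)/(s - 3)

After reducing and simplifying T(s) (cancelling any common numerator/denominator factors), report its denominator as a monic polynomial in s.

Step 1. sum the parallel branches A2, A3, giving (-2*s^2 - 9*s + 18)/(4*s^2 - 15*s + 9)
Step 2. reduce the feedback loop with forward A1 and return (A2+A3), giving (-8*s^2 + 30*s - 18)/(4*s^4 - 11*s^3 - 6*s^2 - 24*s + 45)
That last expression is T(s), already simplified. Scaling its denominator by 1/4 (the reciprocal of the leading coefficient) yields the monic denominator.

Therefore the answer is s^4 - 11*s^3/4 - 3*s^2/2 - 6*s + 45/4.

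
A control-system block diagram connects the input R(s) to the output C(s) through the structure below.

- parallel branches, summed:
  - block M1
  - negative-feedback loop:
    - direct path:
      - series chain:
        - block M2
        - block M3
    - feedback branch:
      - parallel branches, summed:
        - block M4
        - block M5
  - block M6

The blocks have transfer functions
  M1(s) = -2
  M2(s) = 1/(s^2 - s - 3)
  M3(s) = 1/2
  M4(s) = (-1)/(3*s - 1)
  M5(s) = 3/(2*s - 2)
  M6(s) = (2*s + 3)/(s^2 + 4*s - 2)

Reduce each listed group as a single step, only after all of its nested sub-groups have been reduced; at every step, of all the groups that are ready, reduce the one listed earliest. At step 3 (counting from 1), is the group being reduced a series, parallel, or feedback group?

Reducing step by step:

1. reduce the series chain M2, M3
2. combine M4, M5 in parallel
3. feedback reduction of (M2*M3), (M4+M5)
4. reduce the parallel group M1, [(M2*M3)/(1+(M2*M3)*(M4+M5))], M6
So the answer for step 3 is feedback.

Answer: feedback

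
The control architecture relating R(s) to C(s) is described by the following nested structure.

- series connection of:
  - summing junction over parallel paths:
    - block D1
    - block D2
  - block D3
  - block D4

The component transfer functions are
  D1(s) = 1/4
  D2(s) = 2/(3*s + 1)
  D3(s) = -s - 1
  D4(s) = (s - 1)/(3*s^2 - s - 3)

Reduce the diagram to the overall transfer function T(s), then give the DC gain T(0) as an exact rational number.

Answer: -3/4

Working:
(1) reduce the parallel group D1, D2: (3*s + 9)/(12*s + 4)
(2) multiply (D1+D2), D3, D4 (series): (-3*s^3 - 9*s^2 + 3*s + 9)/(36*s^3 - 40*s - 12)
Evaluating the step-2 result (the overall T(s)) at s = 0 gives T(0) = 9/(-12) = -3/4.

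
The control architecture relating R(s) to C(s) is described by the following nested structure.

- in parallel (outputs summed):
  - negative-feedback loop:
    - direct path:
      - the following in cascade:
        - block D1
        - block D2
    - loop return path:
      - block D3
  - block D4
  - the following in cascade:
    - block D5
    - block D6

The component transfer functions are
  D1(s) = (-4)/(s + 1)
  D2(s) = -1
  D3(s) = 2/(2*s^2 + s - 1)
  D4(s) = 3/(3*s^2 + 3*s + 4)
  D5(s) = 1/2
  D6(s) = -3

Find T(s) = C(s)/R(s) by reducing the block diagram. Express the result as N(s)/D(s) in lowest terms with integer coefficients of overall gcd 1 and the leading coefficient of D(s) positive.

Step 1. combine D1, D2 in series gives 4/(s + 1)
Step 2. reduce the feedback loop with forward (D1*D2) and return D3 gives (8*s^2 + 4*s - 4)/(2*s^3 + 3*s^2 + 7)
Step 3. combine D5, D6 in series gives (-3)/2
Step 4. reduce the parallel group [(D1*D2)/(1+(D1*D2)*D3)], D4, (D5*D6); the result is T(s) itself (integer coefficients, no common factor, positive leading denominator coefficient)

Hence the answer: (-18*s^5 + 3*s^4 + 33*s^3 - 17*s^2 - 55*s - 74)/(12*s^5 + 30*s^4 + 34*s^3 + 66*s^2 + 42*s + 56)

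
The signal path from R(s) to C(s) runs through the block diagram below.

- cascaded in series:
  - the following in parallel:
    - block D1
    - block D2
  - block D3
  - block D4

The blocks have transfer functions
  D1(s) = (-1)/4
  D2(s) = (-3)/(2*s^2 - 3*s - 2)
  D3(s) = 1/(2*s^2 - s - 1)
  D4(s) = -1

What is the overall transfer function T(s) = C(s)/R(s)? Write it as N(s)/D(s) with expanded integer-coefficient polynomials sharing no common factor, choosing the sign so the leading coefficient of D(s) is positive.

Step 1. parallel reduction of D1, D2 = (-2*s^2 + 3*s - 10)/(8*s^2 - 12*s - 8)
Step 2. combine (D1+D2), D3, D4 in series; the result is T(s) itself (integer coefficients, no common factor, positive leading denominator coefficient)

Final answer: (2*s^2 - 3*s + 10)/(16*s^4 - 32*s^3 - 12*s^2 + 20*s + 8)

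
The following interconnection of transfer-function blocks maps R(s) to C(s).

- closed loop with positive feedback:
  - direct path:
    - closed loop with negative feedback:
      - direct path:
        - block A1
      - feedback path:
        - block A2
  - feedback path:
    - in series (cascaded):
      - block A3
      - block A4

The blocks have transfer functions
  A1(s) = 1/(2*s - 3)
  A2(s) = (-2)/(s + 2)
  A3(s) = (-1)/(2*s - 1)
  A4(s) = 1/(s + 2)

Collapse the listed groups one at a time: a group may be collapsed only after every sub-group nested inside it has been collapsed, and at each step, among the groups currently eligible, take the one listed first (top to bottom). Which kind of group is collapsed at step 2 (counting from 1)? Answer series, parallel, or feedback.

The answer is series.

Reasoning:
Step 1 - close the feedback loop around A1, A2
Step 2 - series reduction of A3, A4
Step 3 - collapse the loop ([A1/(1+A1*A2)] forward, (A3*A4) return)
At step 2 the group reduced is series.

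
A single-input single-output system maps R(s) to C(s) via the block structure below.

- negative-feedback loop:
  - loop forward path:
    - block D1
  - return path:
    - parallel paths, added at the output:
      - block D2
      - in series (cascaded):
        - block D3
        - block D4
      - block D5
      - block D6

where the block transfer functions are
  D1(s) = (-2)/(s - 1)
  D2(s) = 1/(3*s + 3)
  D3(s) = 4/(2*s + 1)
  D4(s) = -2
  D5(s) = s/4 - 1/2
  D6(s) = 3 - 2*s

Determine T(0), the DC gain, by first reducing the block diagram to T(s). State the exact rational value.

Reducing step by step:

Step 1: cascade D3, D4; result (-8)/(2*s + 1)
Step 2: combine D2, (D3*D4), D5, D6 in parallel; result (-42*s^3 - 3*s^2 - 19*s - 62)/(24*s^2 + 36*s + 12)
Step 3: reduce the feedback loop with forward D1 and return (D2+(D3*D4)+D5+D6); result (-24*s^2 - 36*s - 12)/(54*s^3 + 9*s^2 + 7*s + 56)
The step-3 result is T(s). Setting s = 0: T(0) = -12/56 = -3/14.

Answer: -3/14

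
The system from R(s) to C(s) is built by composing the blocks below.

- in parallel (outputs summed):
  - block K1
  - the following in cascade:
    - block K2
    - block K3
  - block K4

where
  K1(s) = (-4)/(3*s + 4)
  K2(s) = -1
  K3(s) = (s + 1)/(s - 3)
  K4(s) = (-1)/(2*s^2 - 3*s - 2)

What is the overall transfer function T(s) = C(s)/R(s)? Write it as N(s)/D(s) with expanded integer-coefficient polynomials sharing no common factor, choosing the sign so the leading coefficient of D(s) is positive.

Step 1 - cascade K2, K3 gives (-s - 1)/(s - 3)
Step 2 - add K1, (K2*K3), K4 (parallel): this yields T(s), and no further normalization is needed

Answer: (-6*s^4 - 13*s^3 + 52*s^2 + 3*s - 4)/(6*s^4 - 19*s^3 - 15*s^2 + 46*s + 24)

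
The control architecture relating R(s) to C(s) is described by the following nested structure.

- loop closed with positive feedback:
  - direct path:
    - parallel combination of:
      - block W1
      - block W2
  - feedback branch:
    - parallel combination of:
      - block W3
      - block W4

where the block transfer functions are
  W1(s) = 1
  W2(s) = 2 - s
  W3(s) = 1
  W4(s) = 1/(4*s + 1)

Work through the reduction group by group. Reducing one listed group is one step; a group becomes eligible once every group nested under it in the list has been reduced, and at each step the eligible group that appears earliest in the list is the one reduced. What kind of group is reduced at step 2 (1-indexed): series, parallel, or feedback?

Step 1. add W1, W2 (parallel)
Step 2. reduce the parallel group W3, W4
Step 3. apply the feedback formula to (W1+W2), (W3+W4)
The group at step 2 is a parallel group.

Answer: parallel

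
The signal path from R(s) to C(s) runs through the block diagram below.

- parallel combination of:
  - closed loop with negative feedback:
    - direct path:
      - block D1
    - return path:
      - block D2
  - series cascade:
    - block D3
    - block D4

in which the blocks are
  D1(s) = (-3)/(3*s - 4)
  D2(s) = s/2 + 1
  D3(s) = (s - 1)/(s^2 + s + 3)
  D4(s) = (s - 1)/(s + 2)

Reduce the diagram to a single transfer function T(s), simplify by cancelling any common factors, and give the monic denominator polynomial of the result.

First reduce the diagram to T(s).

Step 1 - reduce the feedback loop with forward D1 and return D2, giving (-6)/(3*s - 14)
Step 2 - cascade D3, D4, giving (s^2 - 2*s + 1)/(s^3 + 3*s^2 + 5*s + 6)
Step 3 - reduce the parallel group [D1/(1+D1*D2)], (D3*D4), giving (-3*s^3 - 38*s^2 + s - 50)/(3*s^4 - 5*s^3 - 27*s^2 - 52*s - 84)
Step 3 gives the fully reduced T(s), with no common factor left to cancel. The denominator's leading coefficient is 3, so divide each of its coefficients by 3 to get the monic form.

Answer: s^4 - 5*s^3/3 - 9*s^2 - 52*s/3 - 28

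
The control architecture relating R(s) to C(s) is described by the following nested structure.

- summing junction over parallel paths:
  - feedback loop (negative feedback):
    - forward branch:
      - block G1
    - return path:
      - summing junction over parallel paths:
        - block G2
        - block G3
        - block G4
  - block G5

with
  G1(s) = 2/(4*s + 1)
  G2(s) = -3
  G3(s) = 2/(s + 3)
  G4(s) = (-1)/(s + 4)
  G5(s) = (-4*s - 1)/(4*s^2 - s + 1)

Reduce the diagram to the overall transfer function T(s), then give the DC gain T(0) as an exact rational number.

The answer is -37/25.

Reasoning:
1. add G2, G3, G4 (parallel) gives (-3*s^2 - 20*s - 31)/(s^2 + 7*s + 12)
2. apply the feedback formula to G1, (G2+G3+G4) gives (2*s^2 + 14*s + 24)/(4*s^3 + 23*s^2 + 15*s - 50)
3. sum the parallel branches [G1/(1+G1*(G2+G3+G4))], G5 gives (-8*s^4 - 42*s^3 + s^2 + 175*s + 74)/(16*s^5 + 88*s^4 + 41*s^3 - 192*s^2 + 65*s - 50)
Step 3 gives the overall T(s). Then T(0) = 74/(-50) = -37/25.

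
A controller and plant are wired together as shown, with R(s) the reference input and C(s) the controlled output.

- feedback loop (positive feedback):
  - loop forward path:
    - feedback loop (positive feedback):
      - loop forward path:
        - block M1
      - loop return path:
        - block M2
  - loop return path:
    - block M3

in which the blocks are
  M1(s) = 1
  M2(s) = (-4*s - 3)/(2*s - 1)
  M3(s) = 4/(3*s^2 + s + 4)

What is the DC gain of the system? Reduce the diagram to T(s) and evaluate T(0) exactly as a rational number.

(1) reduce the feedback loop with forward M1 and return M2: (2*s - 1)/(6*s + 2)
(2) feedback reduction of [M1/(1-M1*M2)], M3: (6*s^3 - s^2 + 7*s - 4)/(18*s^3 + 12*s^2 + 18*s + 12)
Step 2 gives the overall T(s). Then T(0) = -4/12 = -1/3.

Final answer: -1/3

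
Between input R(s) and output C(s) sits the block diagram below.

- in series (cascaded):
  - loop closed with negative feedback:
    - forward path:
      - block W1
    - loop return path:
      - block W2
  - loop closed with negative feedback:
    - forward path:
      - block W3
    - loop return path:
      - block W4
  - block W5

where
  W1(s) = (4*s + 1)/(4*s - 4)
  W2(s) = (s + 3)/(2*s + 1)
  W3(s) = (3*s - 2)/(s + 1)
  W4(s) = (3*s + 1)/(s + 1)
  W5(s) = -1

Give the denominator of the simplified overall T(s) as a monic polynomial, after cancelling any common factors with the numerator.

Reducing step by step:

1. apply the feedback formula to W1, W2 gives (8*s^2 + 6*s + 1)/(12*s^2 + 9*s - 1)
2. collapse the loop (W3 forward, W4 return) gives (3*s^2 + s - 2)/(10*s^2 - s - 1)
3. combine [W1/(1+W1*W2)], [W3/(1+W3*W4)], W5 in series gives (-24*s^4 - 26*s^3 + 7*s^2 + 11*s + 2)/(120*s^4 + 78*s^3 - 31*s^2 - 8*s + 1)
That last expression is T(s), already simplified. Scaling its denominator by 1/120 (the reciprocal of the leading coefficient) yields the monic denominator.

Answer: s^4 + 13*s^3/20 - 31*s^2/120 - s/15 + 1/120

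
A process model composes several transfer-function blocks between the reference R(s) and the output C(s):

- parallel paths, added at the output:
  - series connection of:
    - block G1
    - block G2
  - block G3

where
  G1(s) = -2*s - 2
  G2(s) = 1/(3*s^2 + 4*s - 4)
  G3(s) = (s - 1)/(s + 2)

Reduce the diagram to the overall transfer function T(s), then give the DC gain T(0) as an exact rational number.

The answer is 0.

Reasoning:
[1] series reduction of G1, G2 -> (-2*s - 2)/(3*s^2 + 4*s - 4)
[2] combine (G1*G2), G3 in parallel -> (3*s^2 - 7*s)/(3*s^2 + 4*s - 4)
Evaluating the step-2 result (the overall T(s)) at s = 0 gives T(0) = 0/(-4) = 0.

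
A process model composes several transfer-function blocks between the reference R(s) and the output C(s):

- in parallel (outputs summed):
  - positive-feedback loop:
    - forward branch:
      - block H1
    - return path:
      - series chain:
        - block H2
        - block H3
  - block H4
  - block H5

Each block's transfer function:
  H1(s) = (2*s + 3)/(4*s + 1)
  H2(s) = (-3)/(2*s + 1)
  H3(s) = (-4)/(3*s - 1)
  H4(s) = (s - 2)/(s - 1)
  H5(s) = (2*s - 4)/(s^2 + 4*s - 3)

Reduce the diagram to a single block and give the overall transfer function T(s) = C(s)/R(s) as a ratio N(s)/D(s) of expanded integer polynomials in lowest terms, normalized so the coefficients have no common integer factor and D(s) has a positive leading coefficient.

Reducing step by step:

Step 1 - combine H2, H3 in series = 12/(6*s^2 + s - 1)
Step 2 - feedback reduction of H1, (H2*H3) = (12*s^3 + 20*s^2 + s - 3)/(24*s^3 + 10*s^2 - 27*s - 37)
Step 3 - combine [H1/(1-H1*(H2*H3))], H4, H5 in parallel: this yields T(s), and no further normalization is needed

Answer: (36*s^6 + 162*s^5 - 418*s^4 - 179*s^3 + 455*s^2 + 383*s - 379)/(24*s^6 + 82*s^5 - 165*s^4 - 116*s^3 + 108*s^2 + 178*s - 111)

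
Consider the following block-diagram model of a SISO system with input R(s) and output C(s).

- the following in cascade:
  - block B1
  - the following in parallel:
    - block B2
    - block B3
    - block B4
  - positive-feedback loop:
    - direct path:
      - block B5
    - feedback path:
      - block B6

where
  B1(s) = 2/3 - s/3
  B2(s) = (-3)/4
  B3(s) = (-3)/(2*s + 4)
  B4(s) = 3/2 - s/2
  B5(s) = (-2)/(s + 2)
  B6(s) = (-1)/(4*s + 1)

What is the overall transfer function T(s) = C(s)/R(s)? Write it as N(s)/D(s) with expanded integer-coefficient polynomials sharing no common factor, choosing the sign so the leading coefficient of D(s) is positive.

First reduce the diagram to T(s).

1. combine B2, B3, B4 in parallel gives (-2*s^2 - s)/(4*s + 8)
2. feedback reduction of B5, B6 gives (-8*s - 2)/(4*s^2 + 9*s)
3. reduce the series chain B1, (B2+B3+B4), [B5/(1-B5*B6)]; the result is T(s) itself (integer coefficients, no common factor, positive leading denominator coefficient)

Answer: (-8*s^3 + 10*s^2 + 11*s + 2)/(24*s^2 + 102*s + 108)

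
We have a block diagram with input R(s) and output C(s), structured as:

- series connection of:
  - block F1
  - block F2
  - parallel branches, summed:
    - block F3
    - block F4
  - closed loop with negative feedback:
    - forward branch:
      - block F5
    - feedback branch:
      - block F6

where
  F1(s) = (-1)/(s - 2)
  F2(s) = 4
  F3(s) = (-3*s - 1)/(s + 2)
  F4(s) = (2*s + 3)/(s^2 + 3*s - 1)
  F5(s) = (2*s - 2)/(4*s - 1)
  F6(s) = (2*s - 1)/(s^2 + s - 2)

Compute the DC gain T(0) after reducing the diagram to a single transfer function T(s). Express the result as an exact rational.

The answer is -7.

Reasoning:
Step 1: reduce the parallel group F3, F4 -> (-3*s^3 - 8*s^2 + 7*s + 7)/(s^3 + 5*s^2 + 5*s - 2)
Step 2: reduce the feedback loop with forward F5 and return F6 -> (2*s^2 + 2*s - 4)/(4*s^2 + 11*s - 4)
Step 3: reduce the series chain F1, F2, (F3+F4), [F5/(1+F5*F6)] -> (24*s^4 + 40*s^3 - 120*s^2 + 56)/(4*s^5 + 15*s^4 - 21*s^3 - 73*s^2 + 50*s - 8)
DC gain: substitute s = 0 into T(s) from step 3: T(0) = 56/(-8) = -7.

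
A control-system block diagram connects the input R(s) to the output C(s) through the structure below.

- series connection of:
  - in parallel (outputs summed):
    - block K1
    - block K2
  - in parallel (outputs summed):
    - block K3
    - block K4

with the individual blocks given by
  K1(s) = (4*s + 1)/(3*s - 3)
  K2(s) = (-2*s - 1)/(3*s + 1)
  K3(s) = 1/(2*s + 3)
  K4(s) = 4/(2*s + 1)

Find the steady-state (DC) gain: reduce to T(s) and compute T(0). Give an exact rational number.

Step 1: parallel reduction of K1, K2 gives (6*s^2 + 10*s + 4)/(9*s^2 - 6*s - 3)
Step 2: combine K3, K4 in parallel gives (10*s + 13)/(4*s^2 + 8*s + 3)
Step 3: reduce the series chain (K1+K2), (K3+K4) gives (60*s^3 + 178*s^2 + 170*s + 52)/(36*s^4 + 48*s^3 - 33*s^2 - 42*s - 9)
That last expression is T(s); at s = 0 only the constant terms survive, so T(0) = 52/(-9) = -52/9.

Hence the answer: -52/9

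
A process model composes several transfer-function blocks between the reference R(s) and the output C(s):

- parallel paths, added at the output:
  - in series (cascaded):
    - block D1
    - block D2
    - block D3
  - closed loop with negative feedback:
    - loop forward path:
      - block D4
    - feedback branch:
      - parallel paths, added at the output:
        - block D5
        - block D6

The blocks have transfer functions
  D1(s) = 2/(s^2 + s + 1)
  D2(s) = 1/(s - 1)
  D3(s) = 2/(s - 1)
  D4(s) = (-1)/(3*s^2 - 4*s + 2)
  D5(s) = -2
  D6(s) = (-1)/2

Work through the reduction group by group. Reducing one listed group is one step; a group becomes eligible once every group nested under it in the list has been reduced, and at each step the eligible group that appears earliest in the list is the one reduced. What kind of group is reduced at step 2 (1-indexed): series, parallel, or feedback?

(1) cascade D1, D2, D3
(2) sum the parallel branches D5, D6
(3) collapse the loop (D4 forward, (D5+D6) return)
(4) reduce the parallel group (D1*D2*D3), [D4/(1+D4*(D5+D6))]
The group at step 2 is a parallel group.

Final answer: parallel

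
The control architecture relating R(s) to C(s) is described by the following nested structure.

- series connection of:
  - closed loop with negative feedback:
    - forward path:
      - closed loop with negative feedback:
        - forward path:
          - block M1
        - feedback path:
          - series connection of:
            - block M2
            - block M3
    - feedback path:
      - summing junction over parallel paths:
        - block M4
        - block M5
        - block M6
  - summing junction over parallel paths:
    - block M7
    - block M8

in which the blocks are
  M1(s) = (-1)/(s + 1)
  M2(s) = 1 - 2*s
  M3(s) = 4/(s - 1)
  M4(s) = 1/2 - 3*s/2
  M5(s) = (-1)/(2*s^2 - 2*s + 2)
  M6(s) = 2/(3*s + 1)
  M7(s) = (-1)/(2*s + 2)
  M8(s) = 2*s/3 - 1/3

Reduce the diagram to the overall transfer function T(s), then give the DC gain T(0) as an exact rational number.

(1) series reduction of M2, M3 = (4 - 8*s)/(s - 1)
(2) collapse the loop (M1 forward, (M2*M3) return) = (1 - s)/(s^2 + 8*s - 5)
(3) add M4, M5, M6 (parallel) = (-9*s^4 + 9*s^3 - 4*s^2 - 8*s + 4)/(6*s^3 - 4*s^2 + 4*s + 2)
(4) feedback reduction of [M1/(1+M1*(M2*M3))], (M4+M5+M6) = (-6*s^4 + 10*s^3 - 8*s^2 + 2*s + 2)/(15*s^5 + 26*s^4 - 45*s^3 + 58*s^2 - 16*s - 6)
(5) sum the parallel branches M7, M8 = (4*s^2 + 2*s - 5)/(6*s + 6)
(6) reduce the series chain [[M1/(1+M1*(M2*M3))]/(1+[M1/(1+M1*(M2*M3))]*(M4+M5+M6))], (M7+M8) = (-12*s^6 + 14*s^5 + 9*s^4 - 29*s^3 + 26*s^2 - 3*s - 5)/(45*s^6 + 123*s^5 - 57*s^4 + 39*s^3 + 126*s^2 - 66*s - 18)
Evaluating the step-6 result (the overall T(s)) at s = 0 gives T(0) = -5/(-18) = 5/18.

Answer: 5/18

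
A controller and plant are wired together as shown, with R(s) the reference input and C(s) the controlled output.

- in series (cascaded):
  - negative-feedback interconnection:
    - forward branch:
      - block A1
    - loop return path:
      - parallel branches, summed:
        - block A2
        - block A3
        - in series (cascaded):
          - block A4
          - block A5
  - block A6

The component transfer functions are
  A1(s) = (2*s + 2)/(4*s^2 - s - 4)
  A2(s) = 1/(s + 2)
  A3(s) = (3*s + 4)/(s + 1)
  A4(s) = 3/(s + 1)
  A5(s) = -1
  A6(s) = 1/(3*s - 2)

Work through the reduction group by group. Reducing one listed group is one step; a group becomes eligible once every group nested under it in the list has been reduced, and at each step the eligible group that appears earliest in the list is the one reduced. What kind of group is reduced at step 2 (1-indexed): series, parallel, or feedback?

1. multiply A4, A5 (series)
2. parallel reduction of A2, A3, (A4*A5)
3. apply the feedback formula to A1, (A2+A3+(A4*A5))
4. cascade [A1/(1+A1*(A2+A3+(A4*A5)))], A6
So the answer for step 2 is parallel.

Therefore the answer is parallel.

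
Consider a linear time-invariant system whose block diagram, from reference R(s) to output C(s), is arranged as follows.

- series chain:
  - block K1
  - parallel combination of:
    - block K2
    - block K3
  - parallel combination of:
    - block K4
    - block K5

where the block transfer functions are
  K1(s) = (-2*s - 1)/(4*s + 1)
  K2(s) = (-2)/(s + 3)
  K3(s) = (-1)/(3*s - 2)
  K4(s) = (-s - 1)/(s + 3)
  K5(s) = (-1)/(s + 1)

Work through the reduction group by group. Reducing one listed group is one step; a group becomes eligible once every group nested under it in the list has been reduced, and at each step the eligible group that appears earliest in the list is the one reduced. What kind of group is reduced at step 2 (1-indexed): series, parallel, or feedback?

Step 1. parallel reduction of K2, K3
Step 2. add K4, K5 (parallel)
Step 3. series reduction of K1, (K2+K3), (K4+K5)
Step 2: parallel.

Therefore the answer is parallel.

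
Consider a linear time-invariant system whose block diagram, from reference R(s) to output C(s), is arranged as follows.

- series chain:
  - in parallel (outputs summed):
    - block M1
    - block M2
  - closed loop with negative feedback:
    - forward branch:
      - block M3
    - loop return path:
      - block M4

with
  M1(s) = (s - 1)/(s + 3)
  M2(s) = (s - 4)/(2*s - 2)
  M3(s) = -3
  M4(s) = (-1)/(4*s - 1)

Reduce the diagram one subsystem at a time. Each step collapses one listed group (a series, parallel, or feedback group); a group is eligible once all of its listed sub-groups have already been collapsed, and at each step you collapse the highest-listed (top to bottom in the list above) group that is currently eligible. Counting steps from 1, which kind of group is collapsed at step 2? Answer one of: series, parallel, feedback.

[1] combine M1, M2 in parallel
[2] feedback reduction of M3, M4
[3] cascade (M1+M2), [M3/(1+M3*M4)]
At step 2 the group reduced is feedback.

Hence the answer: feedback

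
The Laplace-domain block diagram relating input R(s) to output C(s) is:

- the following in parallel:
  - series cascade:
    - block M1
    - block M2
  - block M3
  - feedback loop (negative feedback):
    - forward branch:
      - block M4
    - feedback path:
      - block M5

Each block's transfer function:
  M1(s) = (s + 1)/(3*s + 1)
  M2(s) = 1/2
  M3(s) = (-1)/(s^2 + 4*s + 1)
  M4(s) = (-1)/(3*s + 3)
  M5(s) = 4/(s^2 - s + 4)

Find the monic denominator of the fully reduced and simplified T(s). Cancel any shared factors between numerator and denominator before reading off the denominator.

The answer is s^6 + 13*s^5/3 + 16*s^4/3 + 16*s^3 + 167*s^2/9 + 65*s/9 + 8/9.

Reasoning:
(1) combine M1, M2 in series gives (s + 1)/(6*s + 2)
(2) reduce the feedback loop with forward M4 and return M5 gives (-s^2 + s - 4)/(3*s^3 + 9*s + 8)
(3) parallel reduction of (M1*M2), M3, [M4/(1+M4*M5)] gives (3*s^6 + 9*s^5 - 14*s^4 + 38*s^3 - 61*s^2 - 71*s - 16)/(18*s^6 + 78*s^5 + 96*s^4 + 288*s^3 + 334*s^2 + 130*s + 16)
Step 3 gives the fully reduced T(s), with no common factor left to cancel. The denominator's leading coefficient is 18, so divide each of its coefficients by 18 to get the monic form.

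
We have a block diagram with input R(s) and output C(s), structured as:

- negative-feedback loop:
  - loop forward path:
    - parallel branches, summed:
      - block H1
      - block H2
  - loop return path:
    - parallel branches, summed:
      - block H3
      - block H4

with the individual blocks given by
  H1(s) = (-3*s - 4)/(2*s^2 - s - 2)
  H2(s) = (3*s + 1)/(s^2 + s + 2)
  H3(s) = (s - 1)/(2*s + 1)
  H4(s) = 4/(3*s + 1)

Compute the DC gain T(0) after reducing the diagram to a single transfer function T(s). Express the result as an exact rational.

The answer is 5/17.

Reasoning:
(1) combine H1, H2 in parallel; result (3*s^3 - 8*s^2 - 17*s - 10)/(2*s^4 + s^3 + s^2 - 4*s - 4)
(2) parallel reduction of H3, H4; result (3*s^2 + 6*s + 3)/(6*s^2 + 5*s + 1)
(3) reduce the feedback loop with forward (H1+H2) and return (H3+H4); result (18*s^5 - 33*s^4 - 139*s^3 - 153*s^2 - 67*s - 10)/(12*s^6 + 25*s^5 + 7*s^4 - 108*s^3 - 199*s^2 - 135*s - 34)
DC gain: substitute s = 0 into T(s) from step 3: T(0) = -10/(-34) = 5/17.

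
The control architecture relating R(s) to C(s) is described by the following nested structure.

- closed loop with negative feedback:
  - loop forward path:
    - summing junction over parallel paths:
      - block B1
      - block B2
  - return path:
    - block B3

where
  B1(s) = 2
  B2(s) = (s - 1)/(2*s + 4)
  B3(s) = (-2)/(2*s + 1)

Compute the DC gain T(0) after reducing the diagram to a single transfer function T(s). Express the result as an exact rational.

[1] parallel reduction of B1, B2 gives (5*s + 7)/(2*s + 4)
[2] close the feedback loop around (B1+B2), B3 gives (10*s^2 + 19*s + 7)/(4*s^2 - 10)
Evaluating the step-2 result (the overall T(s)) at s = 0 gives T(0) = 7/(-10) = -7/10.

Final answer: -7/10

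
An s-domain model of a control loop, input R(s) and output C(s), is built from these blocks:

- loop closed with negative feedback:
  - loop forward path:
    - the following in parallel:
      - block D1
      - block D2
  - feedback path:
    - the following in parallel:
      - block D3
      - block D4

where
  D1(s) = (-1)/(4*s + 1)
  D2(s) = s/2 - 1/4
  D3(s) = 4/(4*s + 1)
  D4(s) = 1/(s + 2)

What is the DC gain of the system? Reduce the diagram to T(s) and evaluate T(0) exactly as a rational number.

[1] combine D1, D2 in parallel: (8*s^2 - 2*s - 5)/(16*s + 4)
[2] reduce the parallel group D3, D4: (8*s + 9)/(4*s^2 + 9*s + 2)
[3] collapse the loop ((D1+D2) forward, (D3+D4) return): (32*s^4 + 64*s^3 - 22*s^2 - 49*s - 10)/(128*s^3 + 216*s^2 + 10*s - 37)
DC gain: substitute s = 0 into T(s) from step 3: T(0) = -10/(-37) = 10/37.

Answer: 10/37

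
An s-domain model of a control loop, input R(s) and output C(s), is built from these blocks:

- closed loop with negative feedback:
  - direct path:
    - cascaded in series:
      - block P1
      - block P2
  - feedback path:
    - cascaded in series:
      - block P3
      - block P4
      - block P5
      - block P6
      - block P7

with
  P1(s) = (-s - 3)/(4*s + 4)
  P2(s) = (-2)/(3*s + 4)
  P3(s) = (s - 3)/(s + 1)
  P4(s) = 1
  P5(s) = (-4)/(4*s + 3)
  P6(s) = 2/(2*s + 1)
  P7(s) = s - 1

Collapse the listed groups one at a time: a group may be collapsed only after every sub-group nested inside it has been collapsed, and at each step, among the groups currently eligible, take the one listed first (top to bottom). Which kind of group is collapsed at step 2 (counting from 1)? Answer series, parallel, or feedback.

Step 1: combine P1, P2 in series
Step 2: reduce the series chain P3, P4, P5, P6, P7
Step 3: reduce the feedback loop with forward (P1*P2) and return (P3*P4*P5*P6*P7)
Step 2: series.

Therefore the answer is series.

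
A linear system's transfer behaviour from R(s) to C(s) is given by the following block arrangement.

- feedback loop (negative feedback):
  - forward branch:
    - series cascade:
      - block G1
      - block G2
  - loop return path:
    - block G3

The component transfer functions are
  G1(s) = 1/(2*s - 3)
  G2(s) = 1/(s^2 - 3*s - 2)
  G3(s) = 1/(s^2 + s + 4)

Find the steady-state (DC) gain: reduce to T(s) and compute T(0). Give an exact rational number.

1. multiply G1, G2 (series): 1/(2*s^3 - 9*s^2 + 5*s + 6)
2. collapse the loop ((G1*G2) forward, G3 return): (s^2 + s + 4)/(2*s^5 - 7*s^4 + 4*s^3 - 25*s^2 + 26*s + 25)
That last expression is T(s); at s = 0 only the constant terms survive, so T(0) = 4/25.

Hence the answer: 4/25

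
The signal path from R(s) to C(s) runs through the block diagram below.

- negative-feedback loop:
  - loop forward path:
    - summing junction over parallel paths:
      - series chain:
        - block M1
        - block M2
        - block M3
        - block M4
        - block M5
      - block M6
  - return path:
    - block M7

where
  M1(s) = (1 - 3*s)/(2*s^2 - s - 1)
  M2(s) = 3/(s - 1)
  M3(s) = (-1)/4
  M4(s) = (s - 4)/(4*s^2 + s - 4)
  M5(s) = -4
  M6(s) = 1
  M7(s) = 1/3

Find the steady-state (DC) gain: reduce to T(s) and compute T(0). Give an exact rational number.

The answer is 12/7.

Reasoning:
1. combine M1, M2, M3, M4, M5 in series -> (-9*s^2 + 39*s - 12)/(8*s^5 - 10*s^4 - 11*s^3 + 16*s^2 + s - 4)
2. sum the parallel branches (M1*M2*M3*M4*M5), M6 -> (8*s^5 - 10*s^4 - 11*s^3 + 7*s^2 + 40*s - 16)/(8*s^5 - 10*s^4 - 11*s^3 + 16*s^2 + s - 4)
3. collapse the loop (((M1*M2*M3*M4*M5)+M6) forward, M7 return) -> (24*s^5 - 30*s^4 - 33*s^3 + 21*s^2 + 120*s - 48)/(32*s^5 - 40*s^4 - 44*s^3 + 55*s^2 + 43*s - 28)
Evaluating the step-3 result (the overall T(s)) at s = 0 gives T(0) = -48/(-28) = 12/7.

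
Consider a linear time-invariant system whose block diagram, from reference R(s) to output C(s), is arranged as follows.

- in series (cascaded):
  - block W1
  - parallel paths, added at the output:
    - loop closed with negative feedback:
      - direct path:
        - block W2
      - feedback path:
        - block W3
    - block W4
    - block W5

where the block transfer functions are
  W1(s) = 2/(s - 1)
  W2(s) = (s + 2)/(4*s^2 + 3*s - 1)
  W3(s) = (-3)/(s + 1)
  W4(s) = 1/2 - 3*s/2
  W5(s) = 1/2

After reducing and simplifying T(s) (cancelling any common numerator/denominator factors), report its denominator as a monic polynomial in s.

Answer: s^4 + 3*s^3/4 - 2*s^2 - 3*s/2 + 7/4

Working:
Step 1 - close the feedback loop around W2, W3 gives (s^2 + 3*s + 2)/(4*s^3 + 7*s^2 - s - 7)
Step 2 - reduce the parallel group [W2/(1+W2*W3)], W4, W5 gives (-12*s^4 - 13*s^3 + 19*s^2 + 25*s - 10)/(8*s^3 + 14*s^2 - 2*s - 14)
Step 3 - combine W1, ([W2/(1+W2*W3)]+W4+W5) in series gives (-12*s^4 - 13*s^3 + 19*s^2 + 25*s - 10)/(4*s^4 + 3*s^3 - 8*s^2 - 6*s + 7)
No further cancellation is possible in the step-3 result, so that is T(s). Its denominator becomes monic after dividing by the leading coefficient 4.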